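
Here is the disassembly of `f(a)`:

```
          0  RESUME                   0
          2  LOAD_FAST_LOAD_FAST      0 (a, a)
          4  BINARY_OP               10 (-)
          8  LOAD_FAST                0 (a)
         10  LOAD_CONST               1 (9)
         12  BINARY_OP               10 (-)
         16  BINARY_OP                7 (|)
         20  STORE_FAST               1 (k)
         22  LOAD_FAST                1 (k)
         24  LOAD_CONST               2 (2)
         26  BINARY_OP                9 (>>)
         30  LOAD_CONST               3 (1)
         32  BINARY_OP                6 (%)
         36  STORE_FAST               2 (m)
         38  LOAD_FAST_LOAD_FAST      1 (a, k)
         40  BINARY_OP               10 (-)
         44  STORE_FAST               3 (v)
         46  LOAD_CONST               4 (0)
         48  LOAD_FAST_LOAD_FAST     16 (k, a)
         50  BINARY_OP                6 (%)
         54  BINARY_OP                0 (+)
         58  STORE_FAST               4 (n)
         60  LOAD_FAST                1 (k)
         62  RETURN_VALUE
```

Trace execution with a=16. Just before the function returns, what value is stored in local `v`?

9

LOAD_FAST_LOAD_FAST a,a → push 16,16. Stack: [16, 16]
BINARY_OP - → 16 - 16 = 0. Stack: [0]
LOAD_FAST a → push 16. Stack: [0, 16]
LOAD_CONST → push 9. Stack: [0, 16, 9]
BINARY_OP - → 16 - 9 = 7. Stack: [0, 7]
BINARY_OP | → 0 | 7 = 7. Stack: [7]
STORE_FAST k → k=7. Stack: []
LOAD_FAST k → push 7. Stack: [7]
LOAD_CONST → push 2. Stack: [7, 2]
BINARY_OP >> → 7 >> 2 = 1. Stack: [1]
LOAD_CONST → push 1. Stack: [1, 1]
BINARY_OP % → 1 % 1 = 0. Stack: [0]
STORE_FAST m → m=0. Stack: []
LOAD_FAST_LOAD_FAST a,k → push 16,7. Stack: [16, 7]
BINARY_OP - → 16 - 7 = 9. Stack: [9]
STORE_FAST v → v=9. Stack: []
LOAD_CONST → push 0. Stack: [0]
LOAD_FAST_LOAD_FAST k,a → push 7,16. Stack: [0, 7, 16]
BINARY_OP % → 7 % 16 = 7. Stack: [0, 7]
BINARY_OP + → 0 + 7 = 7. Stack: [7]
STORE_FAST n → n=7. Stack: []
LOAD_FAST k → push 7. Stack: [7]
RETURN_VALUE → return 7.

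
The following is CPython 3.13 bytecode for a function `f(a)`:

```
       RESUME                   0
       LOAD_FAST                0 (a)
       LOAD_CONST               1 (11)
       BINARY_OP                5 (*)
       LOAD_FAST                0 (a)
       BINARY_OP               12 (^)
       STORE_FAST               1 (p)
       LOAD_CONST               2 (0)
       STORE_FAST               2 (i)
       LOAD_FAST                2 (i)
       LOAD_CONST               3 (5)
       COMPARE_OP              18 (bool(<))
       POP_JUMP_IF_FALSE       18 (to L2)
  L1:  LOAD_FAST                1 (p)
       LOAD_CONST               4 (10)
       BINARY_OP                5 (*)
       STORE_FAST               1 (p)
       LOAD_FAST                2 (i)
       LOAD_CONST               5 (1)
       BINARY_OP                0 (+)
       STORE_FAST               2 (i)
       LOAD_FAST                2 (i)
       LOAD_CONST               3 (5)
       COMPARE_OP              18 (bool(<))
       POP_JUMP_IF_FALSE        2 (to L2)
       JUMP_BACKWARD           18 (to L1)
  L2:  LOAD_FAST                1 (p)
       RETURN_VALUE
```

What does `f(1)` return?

1000000

LOAD_FAST a → push 1
LOAD_CONST → push 11
BINARY_OP * → 1 * 11 = 11
LOAD_FAST a → push 1
BINARY_OP ^ → 11 ^ 1 = 10
STORE_FAST p → p=10
LOAD_CONST → push 0
STORE_FAST i → i=0
LOAD_FAST i → push 0
LOAD_CONST → push 5
COMPARE_OP bool(<) → 0 vs 5 = True
POP_JUMP_IF_FALSE → pop True; no jump
LOAD_FAST p → push 10
LOAD_CONST → push 10
BINARY_OP * → 10 * 10 = 100
STORE_FAST p → p=100
LOAD_FAST i → push 0
LOAD_CONST → push 1
BINARY_OP + → 0 + 1 = 1
STORE_FAST i → i=1
LOAD_FAST i → push 1
LOAD_CONST → push 5
COMPARE_OP bool(<) → 1 vs 5 = True
POP_JUMP_IF_FALSE → pop True; no jump
LOAD_FAST p → push 100
LOAD_CONST → push 10
BINARY_OP * → 100 * 10 = 1000
STORE_FAST p → p=1000
LOAD_FAST i → push 1
LOAD_CONST → push 1
BINARY_OP + → 1 + 1 = 2
STORE_FAST i → i=2
LOAD_FAST i → push 2
LOAD_CONST → push 5
COMPARE_OP bool(<) → 2 vs 5 = True
POP_JUMP_IF_FALSE → pop True; no jump
LOAD_FAST p → push 1000
LOAD_CONST → push 10
BINARY_OP * → 1000 * 10 = 10000
STORE_FAST p → p=10000
LOAD_FAST i → push 2
LOAD_CONST → push 1
BINARY_OP + → 2 + 1 = 3
STORE_FAST i → i=3
LOAD_FAST i → push 3
LOAD_CONST → push 5
COMPARE_OP bool(<) → 3 vs 5 = True
POP_JUMP_IF_FALSE → pop True; no jump
LOAD_FAST p → push 10000
LOAD_CONST → push 10
BINARY_OP * → 10000 * 10 = 100000
STORE_FAST p → p=100000
LOAD_FAST i → push 3
LOAD_CONST → push 1
BINARY_OP + → 3 + 1 = 4
STORE_FAST i → i=4
LOAD_FAST i → push 4
LOAD_CONST → push 5
COMPARE_OP bool(<) → 4 vs 5 = True
POP_JUMP_IF_FALSE → pop True; no jump
LOAD_FAST p → push 100000
LOAD_CONST → push 10
BINARY_OP * → 100000 * 10 = 1000000
STORE_FAST p → p=1000000
LOAD_FAST i → push 4
LOAD_CONST → push 1
BINARY_OP + → 4 + 1 = 5
STORE_FAST i → i=5
LOAD_FAST i → push 5
LOAD_CONST → push 5
COMPARE_OP bool(<) → 5 vs 5 = False
POP_JUMP_IF_FALSE → pop False; jump
LOAD_FAST p → push 1000000
RETURN_VALUE → return 1000000.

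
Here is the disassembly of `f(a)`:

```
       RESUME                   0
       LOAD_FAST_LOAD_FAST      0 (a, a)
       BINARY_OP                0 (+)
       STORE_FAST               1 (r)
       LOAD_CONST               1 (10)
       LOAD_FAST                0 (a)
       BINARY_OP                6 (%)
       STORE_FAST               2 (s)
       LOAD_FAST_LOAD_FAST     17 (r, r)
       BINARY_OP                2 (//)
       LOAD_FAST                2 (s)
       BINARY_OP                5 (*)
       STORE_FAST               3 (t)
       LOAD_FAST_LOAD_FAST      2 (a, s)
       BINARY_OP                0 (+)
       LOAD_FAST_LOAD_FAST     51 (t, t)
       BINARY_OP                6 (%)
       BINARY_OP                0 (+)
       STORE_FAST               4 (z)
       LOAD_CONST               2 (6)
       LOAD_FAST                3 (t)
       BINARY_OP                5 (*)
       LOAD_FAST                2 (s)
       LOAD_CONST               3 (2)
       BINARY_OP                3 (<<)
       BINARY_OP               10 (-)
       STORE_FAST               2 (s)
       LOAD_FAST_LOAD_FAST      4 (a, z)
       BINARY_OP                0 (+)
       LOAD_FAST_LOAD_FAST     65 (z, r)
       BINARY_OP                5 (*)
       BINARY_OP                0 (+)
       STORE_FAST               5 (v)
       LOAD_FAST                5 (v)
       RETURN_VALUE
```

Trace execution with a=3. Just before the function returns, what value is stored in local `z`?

LOAD_FAST_LOAD_FAST a,a → push 3,3. Stack: [3, 3]
BINARY_OP + → 3 + 3 = 6. Stack: [6]
STORE_FAST r → r=6. Stack: []
LOAD_CONST → push 10. Stack: [10]
LOAD_FAST a → push 3. Stack: [10, 3]
BINARY_OP % → 10 % 3 = 1. Stack: [1]
STORE_FAST s → s=1. Stack: []
LOAD_FAST_LOAD_FAST r,r → push 6,6. Stack: [6, 6]
BINARY_OP // → 6 // 6 = 1. Stack: [1]
LOAD_FAST s → push 1. Stack: [1, 1]
BINARY_OP * → 1 * 1 = 1. Stack: [1]
STORE_FAST t → t=1. Stack: []
LOAD_FAST_LOAD_FAST a,s → push 3,1. Stack: [3, 1]
BINARY_OP + → 3 + 1 = 4. Stack: [4]
LOAD_FAST_LOAD_FAST t,t → push 1,1. Stack: [4, 1, 1]
BINARY_OP % → 1 % 1 = 0. Stack: [4, 0]
BINARY_OP + → 4 + 0 = 4. Stack: [4]
STORE_FAST z → z=4. Stack: []
LOAD_CONST → push 6. Stack: [6]
LOAD_FAST t → push 1. Stack: [6, 1]
BINARY_OP * → 6 * 1 = 6. Stack: [6]
LOAD_FAST s → push 1. Stack: [6, 1]
LOAD_CONST → push 2. Stack: [6, 1, 2]
BINARY_OP << → 1 << 2 = 4. Stack: [6, 4]
BINARY_OP - → 6 - 4 = 2. Stack: [2]
STORE_FAST s → s=2. Stack: []
LOAD_FAST_LOAD_FAST a,z → push 3,4. Stack: [3, 4]
BINARY_OP + → 3 + 4 = 7. Stack: [7]
LOAD_FAST_LOAD_FAST z,r → push 4,6. Stack: [7, 4, 6]
BINARY_OP * → 4 * 6 = 24. Stack: [7, 24]
BINARY_OP + → 7 + 24 = 31. Stack: [31]
STORE_FAST v → v=31. Stack: []
LOAD_FAST v → push 31. Stack: [31]
RETURN_VALUE → return 31.

4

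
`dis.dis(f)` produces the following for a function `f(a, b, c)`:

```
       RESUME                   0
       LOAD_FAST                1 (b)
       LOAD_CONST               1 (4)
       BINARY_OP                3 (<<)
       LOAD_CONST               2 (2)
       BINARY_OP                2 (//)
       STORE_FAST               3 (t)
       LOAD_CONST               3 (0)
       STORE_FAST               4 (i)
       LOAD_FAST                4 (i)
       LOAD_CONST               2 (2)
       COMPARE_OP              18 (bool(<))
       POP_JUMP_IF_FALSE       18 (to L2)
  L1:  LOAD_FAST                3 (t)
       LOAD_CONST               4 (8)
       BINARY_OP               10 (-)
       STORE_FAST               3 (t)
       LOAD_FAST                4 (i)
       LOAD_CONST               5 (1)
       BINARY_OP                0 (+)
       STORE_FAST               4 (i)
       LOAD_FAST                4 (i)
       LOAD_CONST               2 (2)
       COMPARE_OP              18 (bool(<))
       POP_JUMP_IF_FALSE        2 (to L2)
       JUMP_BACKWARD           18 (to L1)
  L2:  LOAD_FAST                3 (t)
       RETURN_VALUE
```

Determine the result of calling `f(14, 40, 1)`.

304

LOAD_FAST b → push 40. Stack: [40]
LOAD_CONST → push 4. Stack: [40, 4]
BINARY_OP << → 40 << 4 = 640. Stack: [640]
LOAD_CONST → push 2. Stack: [640, 2]
BINARY_OP // → 640 // 2 = 320. Stack: [320]
STORE_FAST t → t=320. Stack: []
LOAD_CONST → push 0. Stack: [0]
STORE_FAST i → i=0. Stack: []
LOAD_FAST i → push 0. Stack: [0]
LOAD_CONST → push 2. Stack: [0, 2]
COMPARE_OP bool(<) → 0 vs 2 = True. Stack: [True]
POP_JUMP_IF_FALSE → pop True; no jump. Stack: []
LOAD_FAST t → push 320. Stack: [320]
LOAD_CONST → push 8. Stack: [320, 8]
BINARY_OP - → 320 - 8 = 312. Stack: [312]
STORE_FAST t → t=312. Stack: []
LOAD_FAST i → push 0. Stack: [0]
LOAD_CONST → push 1. Stack: [0, 1]
BINARY_OP + → 0 + 1 = 1. Stack: [1]
STORE_FAST i → i=1. Stack: []
LOAD_FAST i → push 1. Stack: [1]
LOAD_CONST → push 2. Stack: [1, 2]
COMPARE_OP bool(<) → 1 vs 2 = True. Stack: [True]
POP_JUMP_IF_FALSE → pop True; no jump. Stack: []
LOAD_FAST t → push 312. Stack: [312]
LOAD_CONST → push 8. Stack: [312, 8]
BINARY_OP - → 312 - 8 = 304. Stack: [304]
STORE_FAST t → t=304. Stack: []
LOAD_FAST i → push 1. Stack: [1]
LOAD_CONST → push 1. Stack: [1, 1]
BINARY_OP + → 1 + 1 = 2. Stack: [2]
STORE_FAST i → i=2. Stack: []
LOAD_FAST i → push 2. Stack: [2]
LOAD_CONST → push 2. Stack: [2, 2]
COMPARE_OP bool(<) → 2 vs 2 = False. Stack: [False]
POP_JUMP_IF_FALSE → pop False; jump. Stack: []
LOAD_FAST t → push 304. Stack: [304]
RETURN_VALUE → return 304.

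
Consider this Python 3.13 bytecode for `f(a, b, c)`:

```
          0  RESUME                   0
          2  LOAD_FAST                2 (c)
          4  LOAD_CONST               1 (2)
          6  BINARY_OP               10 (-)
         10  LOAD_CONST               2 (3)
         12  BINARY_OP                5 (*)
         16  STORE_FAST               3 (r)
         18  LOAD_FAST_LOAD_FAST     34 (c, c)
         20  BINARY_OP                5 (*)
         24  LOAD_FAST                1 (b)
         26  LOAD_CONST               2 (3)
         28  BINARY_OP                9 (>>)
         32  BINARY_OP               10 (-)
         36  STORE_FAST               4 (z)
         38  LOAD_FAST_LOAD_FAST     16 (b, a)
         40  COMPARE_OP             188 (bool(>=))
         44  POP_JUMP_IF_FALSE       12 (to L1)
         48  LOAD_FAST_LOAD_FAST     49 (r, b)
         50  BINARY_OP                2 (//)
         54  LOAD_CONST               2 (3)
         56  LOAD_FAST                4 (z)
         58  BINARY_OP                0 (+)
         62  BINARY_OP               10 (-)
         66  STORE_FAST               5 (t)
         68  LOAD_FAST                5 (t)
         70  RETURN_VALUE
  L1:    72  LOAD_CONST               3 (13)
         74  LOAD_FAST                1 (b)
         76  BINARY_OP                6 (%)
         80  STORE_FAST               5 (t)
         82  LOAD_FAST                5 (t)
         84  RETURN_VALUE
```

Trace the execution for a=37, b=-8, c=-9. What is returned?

LOAD_FAST c → push -9. Stack: [-9]
LOAD_CONST → push 2. Stack: [-9, 2]
BINARY_OP - → -9 - 2 = -11. Stack: [-11]
LOAD_CONST → push 3. Stack: [-11, 3]
BINARY_OP * → -11 * 3 = -33. Stack: [-33]
STORE_FAST r → r=-33. Stack: []
LOAD_FAST_LOAD_FAST c,c → push -9,-9. Stack: [-9, -9]
BINARY_OP * → -9 * -9 = 81. Stack: [81]
LOAD_FAST b → push -8. Stack: [81, -8]
LOAD_CONST → push 3. Stack: [81, -8, 3]
BINARY_OP >> → -8 >> 3 = -1. Stack: [81, -1]
BINARY_OP - → 81 - -1 = 82. Stack: [82]
STORE_FAST z → z=82. Stack: []
LOAD_FAST_LOAD_FAST b,a → push -8,37. Stack: [-8, 37]
COMPARE_OP bool(>=) → -8 vs 37 = False. Stack: [False]
POP_JUMP_IF_FALSE → pop False; jump. Stack: []
LOAD_CONST → push 13. Stack: [13]
LOAD_FAST b → push -8. Stack: [13, -8]
BINARY_OP % → 13 % -8 = -3. Stack: [-3]
STORE_FAST t → t=-3. Stack: []
LOAD_FAST t → push -3. Stack: [-3]
RETURN_VALUE → return -3.

-3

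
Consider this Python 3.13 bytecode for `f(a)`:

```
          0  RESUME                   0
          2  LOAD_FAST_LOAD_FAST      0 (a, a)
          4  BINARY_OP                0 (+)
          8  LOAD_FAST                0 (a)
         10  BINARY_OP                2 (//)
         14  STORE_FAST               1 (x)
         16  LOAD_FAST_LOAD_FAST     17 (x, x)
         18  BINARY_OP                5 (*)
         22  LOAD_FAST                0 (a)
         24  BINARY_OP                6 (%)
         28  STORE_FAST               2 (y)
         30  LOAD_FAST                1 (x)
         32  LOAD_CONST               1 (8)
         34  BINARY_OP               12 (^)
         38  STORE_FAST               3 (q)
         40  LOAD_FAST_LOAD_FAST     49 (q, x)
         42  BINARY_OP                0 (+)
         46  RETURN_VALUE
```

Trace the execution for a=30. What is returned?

12

LOAD_FAST_LOAD_FAST a,a → push 30,30. Stack: [30, 30]
BINARY_OP + → 30 + 30 = 60. Stack: [60]
LOAD_FAST a → push 30. Stack: [60, 30]
BINARY_OP // → 60 // 30 = 2. Stack: [2]
STORE_FAST x → x=2. Stack: []
LOAD_FAST_LOAD_FAST x,x → push 2,2. Stack: [2, 2]
BINARY_OP * → 2 * 2 = 4. Stack: [4]
LOAD_FAST a → push 30. Stack: [4, 30]
BINARY_OP % → 4 % 30 = 4. Stack: [4]
STORE_FAST y → y=4. Stack: []
LOAD_FAST x → push 2. Stack: [2]
LOAD_CONST → push 8. Stack: [2, 8]
BINARY_OP ^ → 2 ^ 8 = 10. Stack: [10]
STORE_FAST q → q=10. Stack: []
LOAD_FAST_LOAD_FAST q,x → push 10,2. Stack: [10, 2]
BINARY_OP + → 10 + 2 = 12. Stack: [12]
RETURN_VALUE → return 12.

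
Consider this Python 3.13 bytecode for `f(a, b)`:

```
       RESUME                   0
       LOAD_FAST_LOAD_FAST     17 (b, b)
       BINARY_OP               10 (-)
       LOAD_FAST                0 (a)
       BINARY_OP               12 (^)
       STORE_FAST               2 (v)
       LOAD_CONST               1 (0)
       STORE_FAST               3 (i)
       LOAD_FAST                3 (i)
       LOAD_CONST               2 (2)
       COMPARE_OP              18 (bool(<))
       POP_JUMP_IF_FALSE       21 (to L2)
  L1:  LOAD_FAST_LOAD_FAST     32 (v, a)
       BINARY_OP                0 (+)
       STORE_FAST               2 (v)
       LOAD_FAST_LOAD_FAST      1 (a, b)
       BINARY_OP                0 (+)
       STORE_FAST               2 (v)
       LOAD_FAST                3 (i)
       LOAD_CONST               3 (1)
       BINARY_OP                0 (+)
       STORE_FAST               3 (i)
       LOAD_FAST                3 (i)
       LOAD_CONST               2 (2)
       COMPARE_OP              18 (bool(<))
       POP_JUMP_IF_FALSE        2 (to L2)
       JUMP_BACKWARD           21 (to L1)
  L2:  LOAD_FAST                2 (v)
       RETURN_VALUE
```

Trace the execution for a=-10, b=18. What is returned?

8

LOAD_FAST_LOAD_FAST b,b → push 18,18. Stack: [18, 18]
BINARY_OP - → 18 - 18 = 0. Stack: [0]
LOAD_FAST a → push -10. Stack: [0, -10]
BINARY_OP ^ → 0 ^ -10 = -10. Stack: [-10]
STORE_FAST v → v=-10. Stack: []
LOAD_CONST → push 0. Stack: [0]
STORE_FAST i → i=0. Stack: []
LOAD_FAST i → push 0. Stack: [0]
LOAD_CONST → push 2. Stack: [0, 2]
COMPARE_OP bool(<) → 0 vs 2 = True. Stack: [True]
POP_JUMP_IF_FALSE → pop True; no jump. Stack: []
LOAD_FAST_LOAD_FAST v,a → push -10,-10. Stack: [-10, -10]
BINARY_OP + → -10 + -10 = -20. Stack: [-20]
STORE_FAST v → v=-20. Stack: []
LOAD_FAST_LOAD_FAST a,b → push -10,18. Stack: [-10, 18]
BINARY_OP + → -10 + 18 = 8. Stack: [8]
STORE_FAST v → v=8. Stack: []
LOAD_FAST i → push 0. Stack: [0]
LOAD_CONST → push 1. Stack: [0, 1]
BINARY_OP + → 0 + 1 = 1. Stack: [1]
STORE_FAST i → i=1. Stack: []
LOAD_FAST i → push 1. Stack: [1]
LOAD_CONST → push 2. Stack: [1, 2]
COMPARE_OP bool(<) → 1 vs 2 = True. Stack: [True]
POP_JUMP_IF_FALSE → pop True; no jump. Stack: []
LOAD_FAST_LOAD_FAST v,a → push 8,-10. Stack: [8, -10]
BINARY_OP + → 8 + -10 = -2. Stack: [-2]
STORE_FAST v → v=-2. Stack: []
LOAD_FAST_LOAD_FAST a,b → push -10,18. Stack: [-10, 18]
BINARY_OP + → -10 + 18 = 8. Stack: [8]
STORE_FAST v → v=8. Stack: []
LOAD_FAST i → push 1. Stack: [1]
LOAD_CONST → push 1. Stack: [1, 1]
BINARY_OP + → 1 + 1 = 2. Stack: [2]
STORE_FAST i → i=2. Stack: []
LOAD_FAST i → push 2. Stack: [2]
LOAD_CONST → push 2. Stack: [2, 2]
COMPARE_OP bool(<) → 2 vs 2 = False. Stack: [False]
POP_JUMP_IF_FALSE → pop False; jump. Stack: []
LOAD_FAST v → push 8. Stack: [8]
RETURN_VALUE → return 8.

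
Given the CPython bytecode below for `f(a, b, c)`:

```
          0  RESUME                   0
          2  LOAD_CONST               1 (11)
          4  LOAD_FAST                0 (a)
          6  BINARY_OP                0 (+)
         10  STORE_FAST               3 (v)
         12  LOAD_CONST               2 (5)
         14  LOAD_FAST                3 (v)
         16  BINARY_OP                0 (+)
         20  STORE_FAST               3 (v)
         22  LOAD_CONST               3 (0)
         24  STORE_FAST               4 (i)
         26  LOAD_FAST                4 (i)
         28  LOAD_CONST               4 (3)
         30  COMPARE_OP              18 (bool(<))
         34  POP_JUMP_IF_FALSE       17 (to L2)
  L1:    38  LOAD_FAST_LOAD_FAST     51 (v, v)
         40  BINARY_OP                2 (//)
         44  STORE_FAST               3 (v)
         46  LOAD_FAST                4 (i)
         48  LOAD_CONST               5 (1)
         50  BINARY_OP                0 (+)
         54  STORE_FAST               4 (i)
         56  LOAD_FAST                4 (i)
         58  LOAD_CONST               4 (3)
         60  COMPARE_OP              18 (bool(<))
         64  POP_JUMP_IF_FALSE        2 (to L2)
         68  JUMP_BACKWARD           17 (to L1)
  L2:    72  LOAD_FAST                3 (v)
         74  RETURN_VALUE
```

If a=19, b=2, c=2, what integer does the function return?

LOAD_CONST → push 11. Stack: [11]
LOAD_FAST a → push 19. Stack: [11, 19]
BINARY_OP + → 11 + 19 = 30. Stack: [30]
STORE_FAST v → v=30. Stack: []
LOAD_CONST → push 5. Stack: [5]
LOAD_FAST v → push 30. Stack: [5, 30]
BINARY_OP + → 5 + 30 = 35. Stack: [35]
STORE_FAST v → v=35. Stack: []
LOAD_CONST → push 0. Stack: [0]
STORE_FAST i → i=0. Stack: []
LOAD_FAST i → push 0. Stack: [0]
LOAD_CONST → push 3. Stack: [0, 3]
COMPARE_OP bool(<) → 0 vs 3 = True. Stack: [True]
POP_JUMP_IF_FALSE → pop True; no jump. Stack: []
LOAD_FAST_LOAD_FAST v,v → push 35,35. Stack: [35, 35]
BINARY_OP // → 35 // 35 = 1. Stack: [1]
STORE_FAST v → v=1. Stack: []
LOAD_FAST i → push 0. Stack: [0]
LOAD_CONST → push 1. Stack: [0, 1]
BINARY_OP + → 0 + 1 = 1. Stack: [1]
STORE_FAST i → i=1. Stack: []
LOAD_FAST i → push 1. Stack: [1]
LOAD_CONST → push 3. Stack: [1, 3]
COMPARE_OP bool(<) → 1 vs 3 = True. Stack: [True]
POP_JUMP_IF_FALSE → pop True; no jump. Stack: []
LOAD_FAST_LOAD_FAST v,v → push 1,1. Stack: [1, 1]
BINARY_OP // → 1 // 1 = 1. Stack: [1]
STORE_FAST v → v=1. Stack: []
LOAD_FAST i → push 1. Stack: [1]
LOAD_CONST → push 1. Stack: [1, 1]
BINARY_OP + → 1 + 1 = 2. Stack: [2]
STORE_FAST i → i=2. Stack: []
LOAD_FAST i → push 2. Stack: [2]
LOAD_CONST → push 3. Stack: [2, 3]
COMPARE_OP bool(<) → 2 vs 3 = True. Stack: [True]
POP_JUMP_IF_FALSE → pop True; no jump. Stack: []
LOAD_FAST_LOAD_FAST v,v → push 1,1. Stack: [1, 1]
BINARY_OP // → 1 // 1 = 1. Stack: [1]
STORE_FAST v → v=1. Stack: []
LOAD_FAST i → push 2. Stack: [2]
LOAD_CONST → push 1. Stack: [2, 1]
BINARY_OP + → 2 + 1 = 3. Stack: [3]
STORE_FAST i → i=3. Stack: []
LOAD_FAST i → push 3. Stack: [3]
LOAD_CONST → push 3. Stack: [3, 3]
COMPARE_OP bool(<) → 3 vs 3 = False. Stack: [False]
POP_JUMP_IF_FALSE → pop False; jump. Stack: []
LOAD_FAST v → push 1. Stack: [1]
RETURN_VALUE → return 1.

1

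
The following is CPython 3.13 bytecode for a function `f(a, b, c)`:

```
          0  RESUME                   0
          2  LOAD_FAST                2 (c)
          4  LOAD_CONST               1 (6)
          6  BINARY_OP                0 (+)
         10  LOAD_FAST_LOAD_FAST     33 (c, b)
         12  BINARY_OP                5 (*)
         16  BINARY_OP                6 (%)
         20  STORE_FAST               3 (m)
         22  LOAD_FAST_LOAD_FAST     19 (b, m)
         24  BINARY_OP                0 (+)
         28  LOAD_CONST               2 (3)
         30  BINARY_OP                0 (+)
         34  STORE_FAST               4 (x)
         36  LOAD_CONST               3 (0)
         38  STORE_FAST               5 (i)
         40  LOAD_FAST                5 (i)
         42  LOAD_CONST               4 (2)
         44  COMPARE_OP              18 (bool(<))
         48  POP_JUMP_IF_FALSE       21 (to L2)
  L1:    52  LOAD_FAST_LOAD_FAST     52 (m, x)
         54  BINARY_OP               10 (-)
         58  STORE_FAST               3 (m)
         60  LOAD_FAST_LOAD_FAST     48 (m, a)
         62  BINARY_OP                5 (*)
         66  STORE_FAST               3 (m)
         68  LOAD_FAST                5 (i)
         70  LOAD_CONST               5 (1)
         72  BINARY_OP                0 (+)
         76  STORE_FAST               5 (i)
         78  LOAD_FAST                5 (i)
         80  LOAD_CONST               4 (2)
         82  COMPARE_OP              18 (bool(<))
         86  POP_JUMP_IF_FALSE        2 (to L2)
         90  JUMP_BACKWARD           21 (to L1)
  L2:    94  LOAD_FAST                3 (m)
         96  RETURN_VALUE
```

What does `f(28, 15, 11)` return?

LOAD_FAST c → push 11. Stack: [11]
LOAD_CONST → push 6. Stack: [11, 6]
BINARY_OP + → 11 + 6 = 17. Stack: [17]
LOAD_FAST_LOAD_FAST c,b → push 11,15. Stack: [17, 11, 15]
BINARY_OP * → 11 * 15 = 165. Stack: [17, 165]
BINARY_OP % → 17 % 165 = 17. Stack: [17]
STORE_FAST m → m=17. Stack: []
LOAD_FAST_LOAD_FAST b,m → push 15,17. Stack: [15, 17]
BINARY_OP + → 15 + 17 = 32. Stack: [32]
LOAD_CONST → push 3. Stack: [32, 3]
BINARY_OP + → 32 + 3 = 35. Stack: [35]
STORE_FAST x → x=35. Stack: []
LOAD_CONST → push 0. Stack: [0]
STORE_FAST i → i=0. Stack: []
LOAD_FAST i → push 0. Stack: [0]
LOAD_CONST → push 2. Stack: [0, 2]
COMPARE_OP bool(<) → 0 vs 2 = True. Stack: [True]
POP_JUMP_IF_FALSE → pop True; no jump. Stack: []
LOAD_FAST_LOAD_FAST m,x → push 17,35. Stack: [17, 35]
BINARY_OP - → 17 - 35 = -18. Stack: [-18]
STORE_FAST m → m=-18. Stack: []
LOAD_FAST_LOAD_FAST m,a → push -18,28. Stack: [-18, 28]
BINARY_OP * → -18 * 28 = -504. Stack: [-504]
STORE_FAST m → m=-504. Stack: []
LOAD_FAST i → push 0. Stack: [0]
LOAD_CONST → push 1. Stack: [0, 1]
BINARY_OP + → 0 + 1 = 1. Stack: [1]
STORE_FAST i → i=1. Stack: []
LOAD_FAST i → push 1. Stack: [1]
LOAD_CONST → push 2. Stack: [1, 2]
COMPARE_OP bool(<) → 1 vs 2 = True. Stack: [True]
POP_JUMP_IF_FALSE → pop True; no jump. Stack: []
LOAD_FAST_LOAD_FAST m,x → push -504,35. Stack: [-504, 35]
BINARY_OP - → -504 - 35 = -539. Stack: [-539]
STORE_FAST m → m=-539. Stack: []
LOAD_FAST_LOAD_FAST m,a → push -539,28. Stack: [-539, 28]
BINARY_OP * → -539 * 28 = -15092. Stack: [-15092]
STORE_FAST m → m=-15092. Stack: []
LOAD_FAST i → push 1. Stack: [1]
LOAD_CONST → push 1. Stack: [1, 1]
BINARY_OP + → 1 + 1 = 2. Stack: [2]
STORE_FAST i → i=2. Stack: []
LOAD_FAST i → push 2. Stack: [2]
LOAD_CONST → push 2. Stack: [2, 2]
COMPARE_OP bool(<) → 2 vs 2 = False. Stack: [False]
POP_JUMP_IF_FALSE → pop False; jump. Stack: []
LOAD_FAST m → push -15092. Stack: [-15092]
RETURN_VALUE → return -15092.

-15092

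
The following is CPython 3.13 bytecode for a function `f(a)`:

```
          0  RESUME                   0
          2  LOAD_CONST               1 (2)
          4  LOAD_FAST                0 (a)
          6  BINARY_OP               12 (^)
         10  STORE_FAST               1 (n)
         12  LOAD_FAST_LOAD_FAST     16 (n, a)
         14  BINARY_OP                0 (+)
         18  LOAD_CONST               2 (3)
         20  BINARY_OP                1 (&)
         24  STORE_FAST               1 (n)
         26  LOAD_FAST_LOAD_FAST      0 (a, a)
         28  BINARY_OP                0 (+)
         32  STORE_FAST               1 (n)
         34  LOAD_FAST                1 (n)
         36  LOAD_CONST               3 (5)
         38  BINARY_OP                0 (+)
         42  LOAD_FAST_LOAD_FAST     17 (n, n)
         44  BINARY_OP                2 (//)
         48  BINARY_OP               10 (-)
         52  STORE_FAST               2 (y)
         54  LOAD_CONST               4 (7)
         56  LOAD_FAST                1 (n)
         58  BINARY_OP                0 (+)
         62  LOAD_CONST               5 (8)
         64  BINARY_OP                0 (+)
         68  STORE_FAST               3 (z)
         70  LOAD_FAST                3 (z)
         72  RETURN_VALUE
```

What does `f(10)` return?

LOAD_CONST → push 2. Stack: [2]
LOAD_FAST a → push 10. Stack: [2, 10]
BINARY_OP ^ → 2 ^ 10 = 8. Stack: [8]
STORE_FAST n → n=8. Stack: []
LOAD_FAST_LOAD_FAST n,a → push 8,10. Stack: [8, 10]
BINARY_OP + → 8 + 10 = 18. Stack: [18]
LOAD_CONST → push 3. Stack: [18, 3]
BINARY_OP & → 18 & 3 = 2. Stack: [2]
STORE_FAST n → n=2. Stack: []
LOAD_FAST_LOAD_FAST a,a → push 10,10. Stack: [10, 10]
BINARY_OP + → 10 + 10 = 20. Stack: [20]
STORE_FAST n → n=20. Stack: []
LOAD_FAST n → push 20. Stack: [20]
LOAD_CONST → push 5. Stack: [20, 5]
BINARY_OP + → 20 + 5 = 25. Stack: [25]
LOAD_FAST_LOAD_FAST n,n → push 20,20. Stack: [25, 20, 20]
BINARY_OP // → 20 // 20 = 1. Stack: [25, 1]
BINARY_OP - → 25 - 1 = 24. Stack: [24]
STORE_FAST y → y=24. Stack: []
LOAD_CONST → push 7. Stack: [7]
LOAD_FAST n → push 20. Stack: [7, 20]
BINARY_OP + → 7 + 20 = 27. Stack: [27]
LOAD_CONST → push 8. Stack: [27, 8]
BINARY_OP + → 27 + 8 = 35. Stack: [35]
STORE_FAST z → z=35. Stack: []
LOAD_FAST z → push 35. Stack: [35]
RETURN_VALUE → return 35.

35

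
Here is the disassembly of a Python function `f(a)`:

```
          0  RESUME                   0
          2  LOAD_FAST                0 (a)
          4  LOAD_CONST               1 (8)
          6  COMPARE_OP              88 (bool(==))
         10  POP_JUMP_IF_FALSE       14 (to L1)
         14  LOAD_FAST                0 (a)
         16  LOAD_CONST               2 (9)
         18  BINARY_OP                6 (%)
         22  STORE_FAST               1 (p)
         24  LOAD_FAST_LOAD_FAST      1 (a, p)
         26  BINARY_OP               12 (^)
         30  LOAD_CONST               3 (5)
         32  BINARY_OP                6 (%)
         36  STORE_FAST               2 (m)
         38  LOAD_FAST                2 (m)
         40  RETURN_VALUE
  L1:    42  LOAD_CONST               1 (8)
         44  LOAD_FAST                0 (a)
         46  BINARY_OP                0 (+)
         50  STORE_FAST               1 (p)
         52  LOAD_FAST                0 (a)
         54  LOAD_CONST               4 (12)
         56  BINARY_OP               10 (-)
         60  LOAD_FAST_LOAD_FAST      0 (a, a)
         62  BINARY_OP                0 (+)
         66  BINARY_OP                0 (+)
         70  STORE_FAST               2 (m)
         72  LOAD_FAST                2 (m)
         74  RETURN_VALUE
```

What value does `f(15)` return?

33

LOAD_FAST a → push 15. Stack: [15]
LOAD_CONST → push 8. Stack: [15, 8]
COMPARE_OP bool(==) → 15 vs 8 = False. Stack: [False]
POP_JUMP_IF_FALSE → pop False; jump. Stack: []
LOAD_CONST → push 8. Stack: [8]
LOAD_FAST a → push 15. Stack: [8, 15]
BINARY_OP + → 8 + 15 = 23. Stack: [23]
STORE_FAST p → p=23. Stack: []
LOAD_FAST a → push 15. Stack: [15]
LOAD_CONST → push 12. Stack: [15, 12]
BINARY_OP - → 15 - 12 = 3. Stack: [3]
LOAD_FAST_LOAD_FAST a,a → push 15,15. Stack: [3, 15, 15]
BINARY_OP + → 15 + 15 = 30. Stack: [3, 30]
BINARY_OP + → 3 + 30 = 33. Stack: [33]
STORE_FAST m → m=33. Stack: []
LOAD_FAST m → push 33. Stack: [33]
RETURN_VALUE → return 33.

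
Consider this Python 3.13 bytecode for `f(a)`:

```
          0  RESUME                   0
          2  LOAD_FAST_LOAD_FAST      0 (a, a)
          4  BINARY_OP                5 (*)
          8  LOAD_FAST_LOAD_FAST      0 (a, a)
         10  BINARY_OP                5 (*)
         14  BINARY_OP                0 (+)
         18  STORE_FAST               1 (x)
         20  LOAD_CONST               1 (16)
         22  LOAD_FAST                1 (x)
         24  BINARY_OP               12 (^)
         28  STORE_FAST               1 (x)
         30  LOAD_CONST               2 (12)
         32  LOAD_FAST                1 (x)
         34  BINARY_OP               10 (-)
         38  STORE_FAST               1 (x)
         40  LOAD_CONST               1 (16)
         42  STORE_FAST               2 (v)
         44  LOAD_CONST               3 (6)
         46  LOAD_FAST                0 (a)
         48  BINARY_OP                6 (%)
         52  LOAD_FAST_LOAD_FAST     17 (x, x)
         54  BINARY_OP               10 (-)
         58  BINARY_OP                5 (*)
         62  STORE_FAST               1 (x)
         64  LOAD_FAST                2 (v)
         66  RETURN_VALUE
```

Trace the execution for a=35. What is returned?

LOAD_FAST_LOAD_FAST a,a → push 35,35. Stack: [35, 35]
BINARY_OP * → 35 * 35 = 1225. Stack: [1225]
LOAD_FAST_LOAD_FAST a,a → push 35,35. Stack: [1225, 35, 35]
BINARY_OP * → 35 * 35 = 1225. Stack: [1225, 1225]
BINARY_OP + → 1225 + 1225 = 2450. Stack: [2450]
STORE_FAST x → x=2450. Stack: []
LOAD_CONST → push 16. Stack: [16]
LOAD_FAST x → push 2450. Stack: [16, 2450]
BINARY_OP ^ → 16 ^ 2450 = 2434. Stack: [2434]
STORE_FAST x → x=2434. Stack: []
LOAD_CONST → push 12. Stack: [12]
LOAD_FAST x → push 2434. Stack: [12, 2434]
BINARY_OP - → 12 - 2434 = -2422. Stack: [-2422]
STORE_FAST x → x=-2422. Stack: []
LOAD_CONST → push 16. Stack: [16]
STORE_FAST v → v=16. Stack: []
LOAD_CONST → push 6. Stack: [6]
LOAD_FAST a → push 35. Stack: [6, 35]
BINARY_OP % → 6 % 35 = 6. Stack: [6]
LOAD_FAST_LOAD_FAST x,x → push -2422,-2422. Stack: [6, -2422, -2422]
BINARY_OP - → -2422 - -2422 = 0. Stack: [6, 0]
BINARY_OP * → 6 * 0 = 0. Stack: [0]
STORE_FAST x → x=0. Stack: []
LOAD_FAST v → push 16. Stack: [16]
RETURN_VALUE → return 16.

16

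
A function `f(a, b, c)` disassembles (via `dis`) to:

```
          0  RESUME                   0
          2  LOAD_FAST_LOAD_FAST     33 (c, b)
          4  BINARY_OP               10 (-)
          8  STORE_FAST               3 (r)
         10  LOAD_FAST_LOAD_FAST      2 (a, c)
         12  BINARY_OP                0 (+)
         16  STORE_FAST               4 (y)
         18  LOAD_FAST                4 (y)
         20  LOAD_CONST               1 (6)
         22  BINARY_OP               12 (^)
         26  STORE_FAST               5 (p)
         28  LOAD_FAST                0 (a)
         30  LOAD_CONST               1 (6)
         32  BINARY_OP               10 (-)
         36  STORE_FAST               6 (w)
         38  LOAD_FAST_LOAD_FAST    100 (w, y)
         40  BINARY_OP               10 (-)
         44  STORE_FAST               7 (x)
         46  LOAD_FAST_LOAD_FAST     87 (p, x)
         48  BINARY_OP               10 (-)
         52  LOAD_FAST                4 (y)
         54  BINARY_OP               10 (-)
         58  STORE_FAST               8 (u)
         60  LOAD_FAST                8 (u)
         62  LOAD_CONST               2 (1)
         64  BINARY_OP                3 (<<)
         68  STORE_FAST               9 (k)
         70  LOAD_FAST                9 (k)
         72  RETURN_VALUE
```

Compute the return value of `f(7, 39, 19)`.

LOAD_FAST_LOAD_FAST c,b → push 19,39. Stack: [19, 39]
BINARY_OP - → 19 - 39 = -20. Stack: [-20]
STORE_FAST r → r=-20. Stack: []
LOAD_FAST_LOAD_FAST a,c → push 7,19. Stack: [7, 19]
BINARY_OP + → 7 + 19 = 26. Stack: [26]
STORE_FAST y → y=26. Stack: []
LOAD_FAST y → push 26. Stack: [26]
LOAD_CONST → push 6. Stack: [26, 6]
BINARY_OP ^ → 26 ^ 6 = 28. Stack: [28]
STORE_FAST p → p=28. Stack: []
LOAD_FAST a → push 7. Stack: [7]
LOAD_CONST → push 6. Stack: [7, 6]
BINARY_OP - → 7 - 6 = 1. Stack: [1]
STORE_FAST w → w=1. Stack: []
LOAD_FAST_LOAD_FAST w,y → push 1,26. Stack: [1, 26]
BINARY_OP - → 1 - 26 = -25. Stack: [-25]
STORE_FAST x → x=-25. Stack: []
LOAD_FAST_LOAD_FAST p,x → push 28,-25. Stack: [28, -25]
BINARY_OP - → 28 - -25 = 53. Stack: [53]
LOAD_FAST y → push 26. Stack: [53, 26]
BINARY_OP - → 53 - 26 = 27. Stack: [27]
STORE_FAST u → u=27. Stack: []
LOAD_FAST u → push 27. Stack: [27]
LOAD_CONST → push 1. Stack: [27, 1]
BINARY_OP << → 27 << 1 = 54. Stack: [54]
STORE_FAST k → k=54. Stack: []
LOAD_FAST k → push 54. Stack: [54]
RETURN_VALUE → return 54.

54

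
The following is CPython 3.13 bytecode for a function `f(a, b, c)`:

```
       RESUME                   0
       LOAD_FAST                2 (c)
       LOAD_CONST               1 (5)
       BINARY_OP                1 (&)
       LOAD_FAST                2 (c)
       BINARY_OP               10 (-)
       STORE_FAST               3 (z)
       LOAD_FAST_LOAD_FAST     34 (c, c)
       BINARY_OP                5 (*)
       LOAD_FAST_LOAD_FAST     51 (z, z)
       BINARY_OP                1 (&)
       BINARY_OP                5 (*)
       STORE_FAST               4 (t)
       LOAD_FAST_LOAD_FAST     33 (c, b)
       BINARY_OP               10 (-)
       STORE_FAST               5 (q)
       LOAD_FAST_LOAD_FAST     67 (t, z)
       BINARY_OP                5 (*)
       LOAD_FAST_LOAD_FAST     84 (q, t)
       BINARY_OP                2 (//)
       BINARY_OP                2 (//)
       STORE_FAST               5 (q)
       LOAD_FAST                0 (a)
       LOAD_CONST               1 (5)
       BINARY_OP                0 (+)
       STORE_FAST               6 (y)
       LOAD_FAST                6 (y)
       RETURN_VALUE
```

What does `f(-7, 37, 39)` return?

LOAD_FAST c → push 39. Stack: [39]
LOAD_CONST → push 5. Stack: [39, 5]
BINARY_OP & → 39 & 5 = 5. Stack: [5]
LOAD_FAST c → push 39. Stack: [5, 39]
BINARY_OP - → 5 - 39 = -34. Stack: [-34]
STORE_FAST z → z=-34. Stack: []
LOAD_FAST_LOAD_FAST c,c → push 39,39. Stack: [39, 39]
BINARY_OP * → 39 * 39 = 1521. Stack: [1521]
LOAD_FAST_LOAD_FAST z,z → push -34,-34. Stack: [1521, -34, -34]
BINARY_OP & → -34 & -34 = -34. Stack: [1521, -34]
BINARY_OP * → 1521 * -34 = -51714. Stack: [-51714]
STORE_FAST t → t=-51714. Stack: []
LOAD_FAST_LOAD_FAST c,b → push 39,37. Stack: [39, 37]
BINARY_OP - → 39 - 37 = 2. Stack: [2]
STORE_FAST q → q=2. Stack: []
LOAD_FAST_LOAD_FAST t,z → push -51714,-34. Stack: [-51714, -34]
BINARY_OP * → -51714 * -34 = 1758276. Stack: [1758276]
LOAD_FAST_LOAD_FAST q,t → push 2,-51714. Stack: [1758276, 2, -51714]
BINARY_OP // → 2 // -51714 = -1. Stack: [1758276, -1]
BINARY_OP // → 1758276 // -1 = -1758276. Stack: [-1758276]
STORE_FAST q → q=-1758276. Stack: []
LOAD_FAST a → push -7. Stack: [-7]
LOAD_CONST → push 5. Stack: [-7, 5]
BINARY_OP + → -7 + 5 = -2. Stack: [-2]
STORE_FAST y → y=-2. Stack: []
LOAD_FAST y → push -2. Stack: [-2]
RETURN_VALUE → return -2.

-2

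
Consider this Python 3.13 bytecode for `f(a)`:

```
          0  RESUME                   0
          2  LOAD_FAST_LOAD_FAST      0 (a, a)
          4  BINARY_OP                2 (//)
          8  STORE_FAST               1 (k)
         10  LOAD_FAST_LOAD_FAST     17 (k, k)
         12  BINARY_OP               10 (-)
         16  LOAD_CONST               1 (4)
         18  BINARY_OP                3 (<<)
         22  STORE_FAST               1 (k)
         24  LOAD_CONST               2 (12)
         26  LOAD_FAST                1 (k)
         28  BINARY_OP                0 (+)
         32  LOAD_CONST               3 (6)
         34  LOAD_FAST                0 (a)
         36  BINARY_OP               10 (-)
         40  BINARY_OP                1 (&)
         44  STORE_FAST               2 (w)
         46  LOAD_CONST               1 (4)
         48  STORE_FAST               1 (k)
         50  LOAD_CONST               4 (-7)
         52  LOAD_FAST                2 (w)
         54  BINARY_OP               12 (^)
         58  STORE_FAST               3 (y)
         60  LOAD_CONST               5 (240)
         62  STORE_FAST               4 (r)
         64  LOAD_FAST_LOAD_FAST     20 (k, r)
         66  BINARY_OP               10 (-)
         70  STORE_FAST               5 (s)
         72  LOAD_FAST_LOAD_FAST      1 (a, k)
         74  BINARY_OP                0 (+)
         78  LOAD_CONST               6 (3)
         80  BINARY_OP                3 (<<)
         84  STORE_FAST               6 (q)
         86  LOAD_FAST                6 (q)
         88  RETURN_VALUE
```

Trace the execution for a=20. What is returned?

LOAD_FAST_LOAD_FAST a,a → push 20,20. Stack: [20, 20]
BINARY_OP // → 20 // 20 = 1. Stack: [1]
STORE_FAST k → k=1. Stack: []
LOAD_FAST_LOAD_FAST k,k → push 1,1. Stack: [1, 1]
BINARY_OP - → 1 - 1 = 0. Stack: [0]
LOAD_CONST → push 4. Stack: [0, 4]
BINARY_OP << → 0 << 4 = 0. Stack: [0]
STORE_FAST k → k=0. Stack: []
LOAD_CONST → push 12. Stack: [12]
LOAD_FAST k → push 0. Stack: [12, 0]
BINARY_OP + → 12 + 0 = 12. Stack: [12]
LOAD_CONST → push 6. Stack: [12, 6]
LOAD_FAST a → push 20. Stack: [12, 6, 20]
BINARY_OP - → 6 - 20 = -14. Stack: [12, -14]
BINARY_OP & → 12 & -14 = 0. Stack: [0]
STORE_FAST w → w=0. Stack: []
LOAD_CONST → push 4. Stack: [4]
STORE_FAST k → k=4. Stack: []
LOAD_CONST → push -7. Stack: [-7]
LOAD_FAST w → push 0. Stack: [-7, 0]
BINARY_OP ^ → -7 ^ 0 = -7. Stack: [-7]
STORE_FAST y → y=-7. Stack: []
LOAD_CONST → push 240. Stack: [240]
STORE_FAST r → r=240. Stack: []
LOAD_FAST_LOAD_FAST k,r → push 4,240. Stack: [4, 240]
BINARY_OP - → 4 - 240 = -236. Stack: [-236]
STORE_FAST s → s=-236. Stack: []
LOAD_FAST_LOAD_FAST a,k → push 20,4. Stack: [20, 4]
BINARY_OP + → 20 + 4 = 24. Stack: [24]
LOAD_CONST → push 3. Stack: [24, 3]
BINARY_OP << → 24 << 3 = 192. Stack: [192]
STORE_FAST q → q=192. Stack: []
LOAD_FAST q → push 192. Stack: [192]
RETURN_VALUE → return 192.

192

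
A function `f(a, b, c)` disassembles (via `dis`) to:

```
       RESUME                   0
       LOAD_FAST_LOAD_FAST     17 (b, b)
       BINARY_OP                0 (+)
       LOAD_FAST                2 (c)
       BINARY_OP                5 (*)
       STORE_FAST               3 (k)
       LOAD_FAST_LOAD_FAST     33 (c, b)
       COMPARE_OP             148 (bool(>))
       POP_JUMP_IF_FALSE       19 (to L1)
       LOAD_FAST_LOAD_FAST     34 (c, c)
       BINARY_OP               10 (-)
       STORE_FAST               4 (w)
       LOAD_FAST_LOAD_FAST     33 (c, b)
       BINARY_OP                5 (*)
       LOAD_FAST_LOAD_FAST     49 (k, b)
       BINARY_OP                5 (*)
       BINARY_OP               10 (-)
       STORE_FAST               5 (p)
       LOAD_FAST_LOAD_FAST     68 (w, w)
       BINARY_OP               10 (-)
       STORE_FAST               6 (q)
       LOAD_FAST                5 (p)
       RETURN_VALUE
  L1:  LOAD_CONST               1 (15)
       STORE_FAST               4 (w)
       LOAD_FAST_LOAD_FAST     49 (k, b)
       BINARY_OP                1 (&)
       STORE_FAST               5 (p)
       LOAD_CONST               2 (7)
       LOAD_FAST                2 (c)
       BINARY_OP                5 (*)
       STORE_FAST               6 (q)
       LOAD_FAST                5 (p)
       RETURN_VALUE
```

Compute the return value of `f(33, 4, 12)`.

-336

LOAD_FAST_LOAD_FAST b,b → push 4,4. Stack: [4, 4]
BINARY_OP + → 4 + 4 = 8. Stack: [8]
LOAD_FAST c → push 12. Stack: [8, 12]
BINARY_OP * → 8 * 12 = 96. Stack: [96]
STORE_FAST k → k=96. Stack: []
LOAD_FAST_LOAD_FAST c,b → push 12,4. Stack: [12, 4]
COMPARE_OP bool(>) → 12 vs 4 = True. Stack: [True]
POP_JUMP_IF_FALSE → pop True; no jump. Stack: []
LOAD_FAST_LOAD_FAST c,c → push 12,12. Stack: [12, 12]
BINARY_OP - → 12 - 12 = 0. Stack: [0]
STORE_FAST w → w=0. Stack: []
LOAD_FAST_LOAD_FAST c,b → push 12,4. Stack: [12, 4]
BINARY_OP * → 12 * 4 = 48. Stack: [48]
LOAD_FAST_LOAD_FAST k,b → push 96,4. Stack: [48, 96, 4]
BINARY_OP * → 96 * 4 = 384. Stack: [48, 384]
BINARY_OP - → 48 - 384 = -336. Stack: [-336]
STORE_FAST p → p=-336. Stack: []
LOAD_FAST_LOAD_FAST w,w → push 0,0. Stack: [0, 0]
BINARY_OP - → 0 - 0 = 0. Stack: [0]
STORE_FAST q → q=0. Stack: []
LOAD_FAST p → push -336. Stack: [-336]
RETURN_VALUE → return -336.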